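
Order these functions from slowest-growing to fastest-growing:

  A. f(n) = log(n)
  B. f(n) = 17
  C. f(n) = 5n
B < A < C

Comparing growth rates:
B = 17 is O(1)
A = log(n) is O(log n)
C = 5n is O(n)

Therefore, the order from slowest to fastest is: B < A < C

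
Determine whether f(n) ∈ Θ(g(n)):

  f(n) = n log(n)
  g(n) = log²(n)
False

f(n) = n log(n) is O(n log n), and g(n) = log²(n) is O(log² n).
Since they have different growth rates, f(n) = Θ(g(n)) is false.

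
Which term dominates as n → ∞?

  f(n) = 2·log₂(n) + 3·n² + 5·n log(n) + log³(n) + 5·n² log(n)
5·n² log(n)

Looking at each term:
  - 2·log₂(n) is O(log n)
  - 3·n² is O(n²)
  - 5·n log(n) is O(n log n)
  - log³(n) is O(log³ n)
  - 5·n² log(n) is O(n² log n)

The term 5·n² log(n) (O(n² log n)) grows fastest and dominates all others.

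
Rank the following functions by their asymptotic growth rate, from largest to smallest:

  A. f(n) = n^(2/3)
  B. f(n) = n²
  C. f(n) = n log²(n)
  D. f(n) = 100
B > C > A > D

Comparing growth rates:
B = n² is O(n²)
C = n log²(n) is O(n log² n)
A = n^(2/3) is O(n^(2/3))
D = 100 is O(1)

Therefore, the order from fastest to slowest is: B > C > A > D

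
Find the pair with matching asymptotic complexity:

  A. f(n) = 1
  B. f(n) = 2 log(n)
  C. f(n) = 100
A and C

Examining each function:
  A. 1 is O(1)
  B. 2 log(n) is O(log n)
  C. 100 is O(1)

Functions A and C both have the same complexity class.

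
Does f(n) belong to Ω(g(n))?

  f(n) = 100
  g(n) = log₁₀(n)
False

f(n) = 100 is O(1), and g(n) = log₁₀(n) is O(log n).
Since O(1) grows slower than O(log n), f(n) = Ω(g(n)) is false.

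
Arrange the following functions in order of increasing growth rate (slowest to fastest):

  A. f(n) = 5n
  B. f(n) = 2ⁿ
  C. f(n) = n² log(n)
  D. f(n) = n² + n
A < D < C < B

Comparing growth rates:
A = 5n is O(n)
D = n² + n is O(n²)
C = n² log(n) is O(n² log n)
B = 2ⁿ is O(2ⁿ)

Therefore, the order from slowest to fastest is: A < D < C < B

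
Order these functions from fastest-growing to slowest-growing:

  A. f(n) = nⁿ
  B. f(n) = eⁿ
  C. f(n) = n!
A > C > B

Comparing growth rates:
A = nⁿ is O(nⁿ)
C = n! is O(n!)
B = eⁿ is O(eⁿ)

Therefore, the order from fastest to slowest is: A > C > B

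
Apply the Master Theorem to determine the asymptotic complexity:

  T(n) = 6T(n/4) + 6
Θ(n^log₄(6))

Master Theorem: a = 6, b = 4, f(n) = 6.
Compute the critical exponent d = log₄(6) = 1.292.
Compare f(n) = Θ(1) against n^d:
  k = 0 < d = 1.292, so f(n) = O(n^(d-ε)) — Case 1.
  The recursion cost dominates: T(n) = Θ(n^d) = Θ(n^log₄(6)).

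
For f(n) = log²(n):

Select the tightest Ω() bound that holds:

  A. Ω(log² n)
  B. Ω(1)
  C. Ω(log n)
A

f(n) = log²(n) is Ω(log² n).
All listed options are valid Big-Ω bounds (lower bounds),
but Ω(log² n) is the tightest (largest valid bound).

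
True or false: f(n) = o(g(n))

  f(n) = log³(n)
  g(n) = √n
True

f(n) = log³(n) is O(log³ n), and g(n) = √n is O(√n).
Since O(log³ n) grows strictly slower than O(√n), f(n) = o(g(n)) is true.
This means lim(n→∞) f(n)/g(n) = 0.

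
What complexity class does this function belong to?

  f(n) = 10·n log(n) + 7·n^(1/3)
O(n log n)

The dominant term in 10·n log(n) + 7·n^(1/3) is 10·n log(n), which is Θ(n log n).
Lower-order terms (7·n^(1/3)) are asymptotically negligible.
Constants are absorbed, so the tightest bound is O(n log n).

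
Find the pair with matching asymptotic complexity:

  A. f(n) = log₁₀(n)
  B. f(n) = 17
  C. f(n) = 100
B and C

Examining each function:
  A. log₁₀(n) is O(log n)
  B. 17 is O(1)
  C. 100 is O(1)

Functions B and C both have the same complexity class.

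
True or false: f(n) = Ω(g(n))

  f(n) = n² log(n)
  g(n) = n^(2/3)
True

f(n) = n² log(n) is O(n² log n), and g(n) = n^(2/3) is O(n^(2/3)).
Since O(n² log n) grows at least as fast as O(n^(2/3)), f(n) = Ω(g(n)) is true.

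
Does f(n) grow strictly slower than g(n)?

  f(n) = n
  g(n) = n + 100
False

f(n) = n is O(n), and g(n) = n + 100 is O(n).
Since they have the same growth rate, f(n) = o(g(n)) is false.
(f = o(g) requires f to grow strictly slower, not equal.)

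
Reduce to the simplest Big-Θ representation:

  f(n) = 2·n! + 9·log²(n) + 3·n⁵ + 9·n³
Θ(n!)

Order the terms by growth rate: 9·log²(n) ≺ 9·n³ ≺ 3·n⁵ ≺ 2·n!.
The fastest-growing term 2·n! dominates as n → ∞; dropping its constant factor gives Θ(n!).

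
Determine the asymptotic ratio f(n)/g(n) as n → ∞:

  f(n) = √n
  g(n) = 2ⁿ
0

Since √n (O(√n)) grows slower than 2ⁿ (O(2ⁿ)),
the ratio f(n)/g(n) → 0 as n → ∞.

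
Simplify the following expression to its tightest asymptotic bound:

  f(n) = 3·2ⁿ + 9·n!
Θ(n!)

Order the terms by growth rate: 3·2ⁿ ≺ 9·n!.
The fastest-growing term 9·n! dominates as n → ∞; dropping its constant factor gives Θ(n!).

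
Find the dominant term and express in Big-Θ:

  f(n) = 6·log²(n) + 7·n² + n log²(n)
Θ(n²)

Order the terms by growth rate: 6·log²(n) ≺ n log²(n) ≺ 7·n².
The fastest-growing term 7·n² dominates as n → ∞; dropping its constant factor gives Θ(n²).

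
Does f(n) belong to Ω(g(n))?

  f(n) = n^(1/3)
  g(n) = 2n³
False

f(n) = n^(1/3) is O(n^(1/3)), and g(n) = 2n³ is O(n³).
Since O(n^(1/3)) grows slower than O(n³), f(n) = Ω(g(n)) is false.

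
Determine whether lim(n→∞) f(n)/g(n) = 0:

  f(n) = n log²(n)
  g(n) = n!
True

f(n) = n log²(n) is O(n log² n), and g(n) = n! is O(n!).
Since O(n log² n) grows strictly slower than O(n!), f(n) = o(g(n)) is true.
This means lim(n→∞) f(n)/g(n) = 0.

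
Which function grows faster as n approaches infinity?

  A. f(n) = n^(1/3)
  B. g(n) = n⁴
B

f(n) = n^(1/3) is O(n^(1/3)), while g(n) = n⁴ is O(n⁴).
Since O(n⁴) grows faster than O(n^(1/3)), g(n) dominates.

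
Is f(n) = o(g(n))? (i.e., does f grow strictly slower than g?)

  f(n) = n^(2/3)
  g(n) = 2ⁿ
True

f(n) = n^(2/3) is O(n^(2/3)), and g(n) = 2ⁿ is O(2ⁿ).
Since O(n^(2/3)) grows strictly slower than O(2ⁿ), f(n) = o(g(n)) is true.
This means lim(n→∞) f(n)/g(n) = 0.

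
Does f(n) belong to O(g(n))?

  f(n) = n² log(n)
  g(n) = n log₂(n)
False

f(n) = n² log(n) is O(n² log n), and g(n) = n log₂(n) is O(n log n).
Since O(n² log n) grows faster than O(n log n), f(n) = O(g(n)) is false.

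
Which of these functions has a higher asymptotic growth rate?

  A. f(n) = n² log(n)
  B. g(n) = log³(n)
A

f(n) = n² log(n) is O(n² log n), while g(n) = log³(n) is O(log³ n).
Since O(n² log n) grows faster than O(log³ n), f(n) dominates.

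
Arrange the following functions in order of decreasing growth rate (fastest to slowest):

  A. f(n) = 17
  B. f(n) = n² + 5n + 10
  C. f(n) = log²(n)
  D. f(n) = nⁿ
D > B > C > A

Comparing growth rates:
D = nⁿ is O(nⁿ)
B = n² + 5n + 10 is O(n²)
C = log²(n) is O(log² n)
A = 17 is O(1)

Therefore, the order from fastest to slowest is: D > B > C > A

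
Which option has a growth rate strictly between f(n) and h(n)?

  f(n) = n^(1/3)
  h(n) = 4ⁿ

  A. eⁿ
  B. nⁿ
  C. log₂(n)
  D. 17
A

We need g(n) with n^(1/3) = o(g(n)) and g(n) = o(4ⁿ), i.e. O(n^(1/3)) ≺ g ≺ O(4ⁿ).
Check each option:
  A. eⁿ — O(eⁿ) is strictly between O(n^(1/3)) and O(4ⁿ) ✓
  B. nⁿ — O(nⁿ) does not grow strictly slower than h(n)
  C. log₂(n) — O(log n) does not grow strictly faster than f(n)
  D. 17 — O(1) does not grow strictly faster than f(n)

Only option A (eⁿ) lies strictly between.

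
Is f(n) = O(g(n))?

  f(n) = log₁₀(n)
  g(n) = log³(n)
True

f(n) = log₁₀(n) is O(log n), and g(n) = log³(n) is O(log³ n).
Since O(log n) ⊆ O(log³ n) (f grows no faster than g), f(n) = O(g(n)) is true.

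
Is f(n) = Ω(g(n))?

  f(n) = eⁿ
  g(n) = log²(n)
True

f(n) = eⁿ is O(eⁿ), and g(n) = log²(n) is O(log² n).
Since O(eⁿ) grows at least as fast as O(log² n), f(n) = Ω(g(n)) is true.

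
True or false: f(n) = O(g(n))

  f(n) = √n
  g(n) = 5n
True

f(n) = √n is O(√n), and g(n) = 5n is O(n).
Since O(√n) ⊆ O(n) (f grows no faster than g), f(n) = O(g(n)) is true.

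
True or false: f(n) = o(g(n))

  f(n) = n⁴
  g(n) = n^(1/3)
False

f(n) = n⁴ is O(n⁴), and g(n) = n^(1/3) is O(n^(1/3)).
Since O(n⁴) grows faster than or equal to O(n^(1/3)), f(n) = o(g(n)) is false.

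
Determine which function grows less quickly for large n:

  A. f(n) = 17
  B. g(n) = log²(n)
A

f(n) = 17 is O(1), while g(n) = log²(n) is O(log² n).
Since O(1) grows slower than O(log² n), f(n) is dominated.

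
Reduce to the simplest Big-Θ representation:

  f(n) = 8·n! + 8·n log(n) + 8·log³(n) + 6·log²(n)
Θ(n!)

Order the terms by growth rate: 6·log²(n) ≺ 8·log³(n) ≺ 8·n log(n) ≺ 8·n!.
The fastest-growing term 8·n! dominates as n → ∞; dropping its constant factor gives Θ(n!).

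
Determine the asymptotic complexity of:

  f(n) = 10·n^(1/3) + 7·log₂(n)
O(n^(1/3))

The dominant term in 10·n^(1/3) + 7·log₂(n) is 10·n^(1/3), which is Θ(n^(1/3)).
Lower-order terms (7·log₂(n)) are asymptotically negligible.
Constants are absorbed, so the tightest bound is O(n^(1/3)).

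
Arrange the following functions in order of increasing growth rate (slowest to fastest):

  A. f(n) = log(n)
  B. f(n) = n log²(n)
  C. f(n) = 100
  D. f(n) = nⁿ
C < A < B < D

Comparing growth rates:
C = 100 is O(1)
A = log(n) is O(log n)
B = n log²(n) is O(n log² n)
D = nⁿ is O(nⁿ)

Therefore, the order from slowest to fastest is: C < A < B < D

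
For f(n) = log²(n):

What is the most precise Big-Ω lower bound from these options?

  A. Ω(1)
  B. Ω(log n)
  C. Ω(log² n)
C

f(n) = log²(n) is Ω(log² n).
All listed options are valid Big-Ω bounds (lower bounds),
but Ω(log² n) is the tightest (largest valid bound).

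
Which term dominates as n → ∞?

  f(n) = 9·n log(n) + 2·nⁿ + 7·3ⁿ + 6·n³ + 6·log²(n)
2·nⁿ

Looking at each term:
  - 9·n log(n) is O(n log n)
  - 2·nⁿ is O(nⁿ)
  - 7·3ⁿ is O(3ⁿ)
  - 6·n³ is O(n³)
  - 6·log²(n) is O(log² n)

The term 2·nⁿ (O(nⁿ)) grows fastest and dominates all others.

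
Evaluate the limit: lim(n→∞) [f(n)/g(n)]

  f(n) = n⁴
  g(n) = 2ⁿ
0

Since n⁴ (O(n⁴)) grows slower than 2ⁿ (O(2ⁿ)),
the ratio f(n)/g(n) → 0 as n → ∞.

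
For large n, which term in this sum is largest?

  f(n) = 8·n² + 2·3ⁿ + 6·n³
2·3ⁿ

Looking at each term:
  - 8·n² is O(n²)
  - 2·3ⁿ is O(3ⁿ)
  - 6·n³ is O(n³)

The term 2·3ⁿ (O(3ⁿ)) grows fastest and dominates all others.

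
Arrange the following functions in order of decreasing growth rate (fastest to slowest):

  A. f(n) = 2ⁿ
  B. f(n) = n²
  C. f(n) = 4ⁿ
C > A > B

Comparing growth rates:
C = 4ⁿ is O(4ⁿ)
A = 2ⁿ is O(2ⁿ)
B = n² is O(n²)

Therefore, the order from fastest to slowest is: C > A > B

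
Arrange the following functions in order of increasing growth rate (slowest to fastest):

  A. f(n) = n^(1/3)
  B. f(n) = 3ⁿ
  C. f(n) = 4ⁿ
A < B < C

Comparing growth rates:
A = n^(1/3) is O(n^(1/3))
B = 3ⁿ is O(3ⁿ)
C = 4ⁿ is O(4ⁿ)

Therefore, the order from slowest to fastest is: A < B < C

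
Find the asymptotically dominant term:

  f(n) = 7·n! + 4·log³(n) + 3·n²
7·n!

Looking at each term:
  - 7·n! is O(n!)
  - 4·log³(n) is O(log³ n)
  - 3·n² is O(n²)

The term 7·n! (O(n!)) grows fastest and dominates all others.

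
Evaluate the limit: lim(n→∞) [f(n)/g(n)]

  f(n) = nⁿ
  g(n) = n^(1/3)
∞

Since nⁿ (O(nⁿ)) grows faster than n^(1/3) (O(n^(1/3))),
the ratio f(n)/g(n) → ∞ as n → ∞.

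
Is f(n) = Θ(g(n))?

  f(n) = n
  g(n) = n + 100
True

f(n) = n and g(n) = n + 100 are both O(n).
Since they have the same asymptotic growth rate, f(n) = Θ(g(n)) is true.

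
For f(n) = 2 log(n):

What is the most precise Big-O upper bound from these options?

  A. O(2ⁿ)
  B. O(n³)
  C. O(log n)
C

f(n) = 2 log(n) is O(log n).
All listed options are valid Big-O bounds (upper bounds),
but O(log n) is the tightest (smallest valid bound).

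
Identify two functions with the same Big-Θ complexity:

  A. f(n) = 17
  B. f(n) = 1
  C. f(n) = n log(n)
A and B

Examining each function:
  A. 17 is O(1)
  B. 1 is O(1)
  C. n log(n) is O(n log n)

Functions A and B both have the same complexity class.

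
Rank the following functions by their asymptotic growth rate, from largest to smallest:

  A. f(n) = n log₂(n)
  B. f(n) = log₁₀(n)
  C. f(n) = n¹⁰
C > A > B

Comparing growth rates:
C = n¹⁰ is O(n¹⁰)
A = n log₂(n) is O(n log n)
B = log₁₀(n) is O(log n)

Therefore, the order from fastest to slowest is: C > A > B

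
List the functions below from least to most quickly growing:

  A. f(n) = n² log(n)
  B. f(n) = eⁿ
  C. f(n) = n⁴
A < C < B

Comparing growth rates:
A = n² log(n) is O(n² log n)
C = n⁴ is O(n⁴)
B = eⁿ is O(eⁿ)

Therefore, the order from slowest to fastest is: A < C < B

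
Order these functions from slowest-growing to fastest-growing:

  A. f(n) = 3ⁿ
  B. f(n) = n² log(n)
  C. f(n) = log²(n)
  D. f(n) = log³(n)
C < D < B < A

Comparing growth rates:
C = log²(n) is O(log² n)
D = log³(n) is O(log³ n)
B = n² log(n) is O(n² log n)
A = 3ⁿ is O(3ⁿ)

Therefore, the order from slowest to fastest is: C < D < B < A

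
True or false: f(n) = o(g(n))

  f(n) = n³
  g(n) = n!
True

f(n) = n³ is O(n³), and g(n) = n! is O(n!).
Since O(n³) grows strictly slower than O(n!), f(n) = o(g(n)) is true.
This means lim(n→∞) f(n)/g(n) = 0.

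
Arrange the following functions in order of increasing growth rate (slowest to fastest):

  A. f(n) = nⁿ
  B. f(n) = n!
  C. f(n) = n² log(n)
C < B < A

Comparing growth rates:
C = n² log(n) is O(n² log n)
B = n! is O(n!)
A = nⁿ is O(nⁿ)

Therefore, the order from slowest to fastest is: C < B < A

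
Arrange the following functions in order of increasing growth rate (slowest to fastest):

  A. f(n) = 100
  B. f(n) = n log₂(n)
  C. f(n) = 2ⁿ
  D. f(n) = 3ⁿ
A < B < C < D

Comparing growth rates:
A = 100 is O(1)
B = n log₂(n) is O(n log n)
C = 2ⁿ is O(2ⁿ)
D = 3ⁿ is O(3ⁿ)

Therefore, the order from slowest to fastest is: A < B < C < D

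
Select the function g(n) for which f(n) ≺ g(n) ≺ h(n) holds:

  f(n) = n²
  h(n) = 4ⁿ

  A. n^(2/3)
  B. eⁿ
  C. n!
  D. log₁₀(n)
B

We need g(n) with n² = o(g(n)) and g(n) = o(4ⁿ), i.e. O(n²) ≺ g ≺ O(4ⁿ).
Check each option:
  A. n^(2/3) — O(n^(2/3)) does not grow strictly faster than f(n)
  B. eⁿ — O(eⁿ) is strictly between O(n²) and O(4ⁿ) ✓
  C. n! — O(n!) does not grow strictly slower than h(n)
  D. log₁₀(n) — O(log n) does not grow strictly faster than f(n)

Only option B (eⁿ) lies strictly between.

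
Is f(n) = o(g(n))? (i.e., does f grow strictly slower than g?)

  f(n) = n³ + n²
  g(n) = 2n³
False

f(n) = n³ + n² is O(n³), and g(n) = 2n³ is O(n³).
Since they have the same growth rate, f(n) = o(g(n)) is false.
(f = o(g) requires f to grow strictly slower, not equal.)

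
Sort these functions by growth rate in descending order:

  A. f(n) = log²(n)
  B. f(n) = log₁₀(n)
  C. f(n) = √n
C > A > B

Comparing growth rates:
C = √n is O(√n)
A = log²(n) is O(log² n)
B = log₁₀(n) is O(log n)

Therefore, the order from fastest to slowest is: C > A > B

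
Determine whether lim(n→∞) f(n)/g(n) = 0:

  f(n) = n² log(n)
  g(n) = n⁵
True

f(n) = n² log(n) is O(n² log n), and g(n) = n⁵ is O(n⁵).
Since O(n² log n) grows strictly slower than O(n⁵), f(n) = o(g(n)) is true.
This means lim(n→∞) f(n)/g(n) = 0.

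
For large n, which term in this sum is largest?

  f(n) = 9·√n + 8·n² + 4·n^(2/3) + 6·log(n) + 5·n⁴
5·n⁴

Looking at each term:
  - 9·√n is O(√n)
  - 8·n² is O(n²)
  - 4·n^(2/3) is O(n^(2/3))
  - 6·log(n) is O(log n)
  - 5·n⁴ is O(n⁴)

The term 5·n⁴ (O(n⁴)) grows fastest and dominates all others.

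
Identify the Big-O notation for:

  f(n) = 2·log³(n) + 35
O(log³ n)

The dominant term in 2·log³(n) + 35 is 2·log³(n), which is Θ(log³ n).
Lower-order terms (35) are asymptotically negligible.
Constants are absorbed, so the tightest bound is O(log³ n).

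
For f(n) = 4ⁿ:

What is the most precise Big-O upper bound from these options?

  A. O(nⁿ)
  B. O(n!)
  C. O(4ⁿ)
C

f(n) = 4ⁿ is O(4ⁿ).
All listed options are valid Big-O bounds (upper bounds),
but O(4ⁿ) is the tightest (smallest valid bound).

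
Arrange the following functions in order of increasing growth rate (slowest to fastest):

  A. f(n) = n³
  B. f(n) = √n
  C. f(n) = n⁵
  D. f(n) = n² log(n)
B < D < A < C

Comparing growth rates:
B = √n is O(√n)
D = n² log(n) is O(n² log n)
A = n³ is O(n³)
C = n⁵ is O(n⁵)

Therefore, the order from slowest to fastest is: B < D < A < C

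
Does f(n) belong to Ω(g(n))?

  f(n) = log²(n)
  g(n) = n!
False

f(n) = log²(n) is O(log² n), and g(n) = n! is O(n!).
Since O(log² n) grows slower than O(n!), f(n) = Ω(g(n)) is false.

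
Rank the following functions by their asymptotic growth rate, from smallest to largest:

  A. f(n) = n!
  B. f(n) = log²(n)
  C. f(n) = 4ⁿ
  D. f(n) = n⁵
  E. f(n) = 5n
B < E < D < C < A

Comparing growth rates:
B = log²(n) is O(log² n)
E = 5n is O(n)
D = n⁵ is O(n⁵)
C = 4ⁿ is O(4ⁿ)
A = n! is O(n!)

Therefore, the order from slowest to fastest is: B < E < D < C < A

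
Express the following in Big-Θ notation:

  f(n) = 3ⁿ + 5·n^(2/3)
Θ(3ⁿ)

Order the terms by growth rate: 5·n^(2/3) ≺ 3ⁿ.
The fastest-growing term 3ⁿ dominates as n → ∞; dropping its constant factor gives Θ(3ⁿ).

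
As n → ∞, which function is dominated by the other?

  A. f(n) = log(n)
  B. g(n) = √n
A

f(n) = log(n) is O(log n), while g(n) = √n is O(√n).
Since O(log n) grows slower than O(√n), f(n) is dominated.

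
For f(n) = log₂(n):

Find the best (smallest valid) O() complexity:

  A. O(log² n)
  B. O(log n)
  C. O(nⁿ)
B

f(n) = log₂(n) is O(log n).
All listed options are valid Big-O bounds (upper bounds),
but O(log n) is the tightest (smallest valid bound).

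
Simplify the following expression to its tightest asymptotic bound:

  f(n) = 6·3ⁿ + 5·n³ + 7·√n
Θ(3ⁿ)

Order the terms by growth rate: 7·√n ≺ 5·n³ ≺ 6·3ⁿ.
The fastest-growing term 6·3ⁿ dominates as n → ∞; dropping its constant factor gives Θ(3ⁿ).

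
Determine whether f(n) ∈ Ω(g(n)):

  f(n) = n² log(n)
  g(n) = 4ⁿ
False

f(n) = n² log(n) is O(n² log n), and g(n) = 4ⁿ is O(4ⁿ).
Since O(n² log n) grows slower than O(4ⁿ), f(n) = Ω(g(n)) is false.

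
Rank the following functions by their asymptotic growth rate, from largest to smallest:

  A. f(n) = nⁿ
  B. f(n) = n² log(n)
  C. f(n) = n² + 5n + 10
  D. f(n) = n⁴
A > D > B > C

Comparing growth rates:
A = nⁿ is O(nⁿ)
D = n⁴ is O(n⁴)
B = n² log(n) is O(n² log n)
C = n² + 5n + 10 is O(n²)

Therefore, the order from fastest to slowest is: A > D > B > C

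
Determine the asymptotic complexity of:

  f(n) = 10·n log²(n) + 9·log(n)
O(n log² n)

The dominant term in 10·n log²(n) + 9·log(n) is 10·n log²(n), which is Θ(n log² n).
Lower-order terms (9·log(n)) are asymptotically negligible.
Constants are absorbed, so the tightest bound is O(n log² n).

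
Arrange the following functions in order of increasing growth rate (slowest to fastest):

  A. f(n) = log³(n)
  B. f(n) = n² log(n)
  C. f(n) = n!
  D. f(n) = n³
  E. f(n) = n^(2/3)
A < E < B < D < C

Comparing growth rates:
A = log³(n) is O(log³ n)
E = n^(2/3) is O(n^(2/3))
B = n² log(n) is O(n² log n)
D = n³ is O(n³)
C = n! is O(n!)

Therefore, the order from slowest to fastest is: A < E < B < D < C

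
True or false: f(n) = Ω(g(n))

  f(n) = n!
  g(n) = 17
True

f(n) = n! is O(n!), and g(n) = 17 is O(1).
Since O(n!) grows at least as fast as O(1), f(n) = Ω(g(n)) is true.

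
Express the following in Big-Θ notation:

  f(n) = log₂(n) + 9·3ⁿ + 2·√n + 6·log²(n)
Θ(3ⁿ)

Order the terms by growth rate: log₂(n) ≺ 6·log²(n) ≺ 2·√n ≺ 9·3ⁿ.
The fastest-growing term 9·3ⁿ dominates as n → ∞; dropping its constant factor gives Θ(3ⁿ).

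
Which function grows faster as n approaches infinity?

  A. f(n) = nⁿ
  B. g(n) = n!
A

f(n) = nⁿ is O(nⁿ), while g(n) = n! is O(n!).
Since O(nⁿ) grows faster than O(n!), f(n) dominates.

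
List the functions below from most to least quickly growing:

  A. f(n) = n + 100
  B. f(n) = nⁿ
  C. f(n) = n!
B > C > A

Comparing growth rates:
B = nⁿ is O(nⁿ)
C = n! is O(n!)
A = n + 100 is O(n)

Therefore, the order from fastest to slowest is: B > C > A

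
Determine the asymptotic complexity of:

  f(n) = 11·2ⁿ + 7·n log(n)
O(2ⁿ)

The dominant term in 11·2ⁿ + 7·n log(n) is 11·2ⁿ, which is Θ(2ⁿ).
Lower-order terms (7·n log(n)) are asymptotically negligible.
Constants are absorbed, so the tightest bound is O(2ⁿ).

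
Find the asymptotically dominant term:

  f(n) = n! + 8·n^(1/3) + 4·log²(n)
n!

Looking at each term:
  - n! is O(n!)
  - 8·n^(1/3) is O(n^(1/3))
  - 4·log²(n) is O(log² n)

The term n! (O(n!)) grows fastest and dominates all others.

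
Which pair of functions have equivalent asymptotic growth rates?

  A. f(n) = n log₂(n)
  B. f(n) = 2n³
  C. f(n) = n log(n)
A and C

Examining each function:
  A. n log₂(n) is O(n log n)
  B. 2n³ is O(n³)
  C. n log(n) is O(n log n)

Functions A and C both have the same complexity class.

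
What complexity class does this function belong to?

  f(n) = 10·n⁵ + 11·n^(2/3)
O(n⁵)

The dominant term in 10·n⁵ + 11·n^(2/3) is 10·n⁵, which is Θ(n⁵).
Lower-order terms (11·n^(2/3)) are asymptotically negligible.
Constants are absorbed, so the tightest bound is O(n⁵).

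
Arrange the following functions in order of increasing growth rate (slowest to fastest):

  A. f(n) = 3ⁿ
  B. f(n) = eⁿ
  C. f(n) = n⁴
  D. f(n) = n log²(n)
D < C < B < A

Comparing growth rates:
D = n log²(n) is O(n log² n)
C = n⁴ is O(n⁴)
B = eⁿ is O(eⁿ)
A = 3ⁿ is O(3ⁿ)

Therefore, the order from slowest to fastest is: D < C < B < A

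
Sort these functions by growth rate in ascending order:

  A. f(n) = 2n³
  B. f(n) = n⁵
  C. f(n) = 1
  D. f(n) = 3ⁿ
C < A < B < D

Comparing growth rates:
C = 1 is O(1)
A = 2n³ is O(n³)
B = n⁵ is O(n⁵)
D = 3ⁿ is O(3ⁿ)

Therefore, the order from slowest to fastest is: C < A < B < D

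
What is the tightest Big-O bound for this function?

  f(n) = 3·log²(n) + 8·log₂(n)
O(log² n)

The dominant term in 3·log²(n) + 8·log₂(n) is 3·log²(n), which is Θ(log² n).
Lower-order terms (8·log₂(n)) are asymptotically negligible.
Constants are absorbed, so the tightest bound is O(log² n).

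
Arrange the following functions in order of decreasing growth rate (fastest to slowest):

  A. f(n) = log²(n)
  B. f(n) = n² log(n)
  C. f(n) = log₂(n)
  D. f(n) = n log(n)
B > D > A > C

Comparing growth rates:
B = n² log(n) is O(n² log n)
D = n log(n) is O(n log n)
A = log²(n) is O(log² n)
C = log₂(n) is O(log n)

Therefore, the order from fastest to slowest is: B > D > A > C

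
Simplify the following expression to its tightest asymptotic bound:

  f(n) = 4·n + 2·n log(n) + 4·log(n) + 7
Θ(n log n)

Order the terms by growth rate: 7 ≺ 4·log(n) ≺ 4·n ≺ 2·n log(n).
The fastest-growing term 2·n log(n) dominates as n → ∞; dropping its constant factor gives Θ(n log n).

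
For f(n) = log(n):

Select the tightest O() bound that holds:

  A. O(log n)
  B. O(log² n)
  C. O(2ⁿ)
A

f(n) = log(n) is O(log n).
All listed options are valid Big-O bounds (upper bounds),
but O(log n) is the tightest (smallest valid bound).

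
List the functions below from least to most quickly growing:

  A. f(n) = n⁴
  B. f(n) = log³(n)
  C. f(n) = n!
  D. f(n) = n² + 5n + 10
B < D < A < C

Comparing growth rates:
B = log³(n) is O(log³ n)
D = n² + 5n + 10 is O(n²)
A = n⁴ is O(n⁴)
C = n! is O(n!)

Therefore, the order from slowest to fastest is: B < D < A < C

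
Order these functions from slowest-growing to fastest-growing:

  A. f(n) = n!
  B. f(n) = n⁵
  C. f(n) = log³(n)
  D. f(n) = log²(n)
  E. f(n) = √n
D < C < E < B < A

Comparing growth rates:
D = log²(n) is O(log² n)
C = log³(n) is O(log³ n)
E = √n is O(√n)
B = n⁵ is O(n⁵)
A = n! is O(n!)

Therefore, the order from slowest to fastest is: D < C < E < B < A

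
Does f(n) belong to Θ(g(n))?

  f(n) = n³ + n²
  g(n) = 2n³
True

f(n) = n³ + n² and g(n) = 2n³ are both O(n³).
Since they have the same asymptotic growth rate, f(n) = Θ(g(n)) is true.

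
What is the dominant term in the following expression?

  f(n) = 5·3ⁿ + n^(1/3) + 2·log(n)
5·3ⁿ

Looking at each term:
  - 5·3ⁿ is O(3ⁿ)
  - n^(1/3) is O(n^(1/3))
  - 2·log(n) is O(log n)

The term 5·3ⁿ (O(3ⁿ)) grows fastest and dominates all others.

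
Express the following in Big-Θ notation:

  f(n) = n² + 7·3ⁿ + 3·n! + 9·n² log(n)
Θ(n!)

Order the terms by growth rate: n² ≺ 9·n² log(n) ≺ 7·3ⁿ ≺ 3·n!.
The fastest-growing term 3·n! dominates as n → ∞; dropping its constant factor gives Θ(n!).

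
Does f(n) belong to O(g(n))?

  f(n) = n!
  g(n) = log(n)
False

f(n) = n! is O(n!), and g(n) = log(n) is O(log n).
Since O(n!) grows faster than O(log n), f(n) = O(g(n)) is false.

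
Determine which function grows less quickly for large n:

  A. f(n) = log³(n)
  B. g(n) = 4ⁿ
A

f(n) = log³(n) is O(log³ n), while g(n) = 4ⁿ is O(4ⁿ).
Since O(log³ n) grows slower than O(4ⁿ), f(n) is dominated.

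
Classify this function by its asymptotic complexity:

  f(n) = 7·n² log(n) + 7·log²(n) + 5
O(n² log n)

The dominant term in 7·n² log(n) + 7·log²(n) + 5 is 7·n² log(n), which is Θ(n² log n).
Lower-order terms (7·log²(n), 5) are asymptotically negligible.
Constants are absorbed, so the tightest bound is O(n² log n).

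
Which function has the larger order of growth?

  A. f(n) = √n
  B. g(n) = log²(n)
A

f(n) = √n is O(√n), while g(n) = log²(n) is O(log² n).
Since O(√n) grows faster than O(log² n), f(n) dominates.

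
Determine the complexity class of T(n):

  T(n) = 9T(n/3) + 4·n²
Θ(n² log n)

Master Theorem: a = 9, b = 3, f(n) = 4·n².
Compute the critical exponent d = log₃(9) = 2.
Compare f(n) = Θ(n²) against n^d:
  k = 2 = d, so f(n) = Θ(n^d) — Case 2.
  Work is balanced across levels: T(n) = Θ(n^d log n) = Θ(n² log n).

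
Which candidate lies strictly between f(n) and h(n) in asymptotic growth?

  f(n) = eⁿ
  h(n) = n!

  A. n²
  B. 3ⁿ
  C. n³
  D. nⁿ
B

We need g(n) with eⁿ = o(g(n)) and g(n) = o(n!), i.e. O(eⁿ) ≺ g ≺ O(n!).
Check each option:
  A. n² — O(n²) does not grow strictly faster than f(n)
  B. 3ⁿ — O(3ⁿ) is strictly between O(eⁿ) and O(n!) ✓
  C. n³ — O(n³) does not grow strictly faster than f(n)
  D. nⁿ — O(nⁿ) does not grow strictly slower than h(n)

Only option B (3ⁿ) lies strictly between.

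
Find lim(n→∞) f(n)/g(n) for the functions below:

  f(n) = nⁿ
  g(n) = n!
∞

Since nⁿ (O(nⁿ)) grows faster than n! (O(n!)),
the ratio f(n)/g(n) → ∞ as n → ∞.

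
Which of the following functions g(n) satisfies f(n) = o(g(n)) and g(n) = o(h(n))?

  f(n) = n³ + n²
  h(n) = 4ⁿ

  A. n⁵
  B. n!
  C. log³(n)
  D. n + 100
A

We need g(n) with n³ + n² = o(g(n)) and g(n) = o(4ⁿ), i.e. O(n³) ≺ g ≺ O(4ⁿ).
Check each option:
  A. n⁵ — O(n⁵) is strictly between O(n³) and O(4ⁿ) ✓
  B. n! — O(n!) does not grow strictly slower than h(n)
  C. log³(n) — O(log³ n) does not grow strictly faster than f(n)
  D. n + 100 — O(n) does not grow strictly faster than f(n)

Only option A (n⁵) lies strictly between.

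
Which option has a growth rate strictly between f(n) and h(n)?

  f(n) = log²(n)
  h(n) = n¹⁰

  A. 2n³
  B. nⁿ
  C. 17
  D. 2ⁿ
A

We need g(n) with log²(n) = o(g(n)) and g(n) = o(n¹⁰), i.e. O(log² n) ≺ g ≺ O(n¹⁰).
Check each option:
  A. 2n³ — O(n³) is strictly between O(log² n) and O(n¹⁰) ✓
  B. nⁿ — O(nⁿ) does not grow strictly slower than h(n)
  C. 17 — O(1) does not grow strictly faster than f(n)
  D. 2ⁿ — O(2ⁿ) does not grow strictly slower than h(n)

Only option A (2n³) lies strictly between.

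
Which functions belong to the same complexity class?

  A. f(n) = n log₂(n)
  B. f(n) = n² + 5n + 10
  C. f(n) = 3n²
B and C

Examining each function:
  A. n log₂(n) is O(n log n)
  B. n² + 5n + 10 is O(n²)
  C. 3n² is O(n²)

Functions B and C both have the same complexity class.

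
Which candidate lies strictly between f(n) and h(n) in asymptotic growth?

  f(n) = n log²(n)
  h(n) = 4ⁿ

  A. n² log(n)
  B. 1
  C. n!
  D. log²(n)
A

We need g(n) with n log²(n) = o(g(n)) and g(n) = o(4ⁿ), i.e. O(n log² n) ≺ g ≺ O(4ⁿ).
Check each option:
  A. n² log(n) — O(n² log n) is strictly between O(n log² n) and O(4ⁿ) ✓
  B. 1 — O(1) does not grow strictly faster than f(n)
  C. n! — O(n!) does not grow strictly slower than h(n)
  D. log²(n) — O(log² n) does not grow strictly faster than f(n)

Only option A (n² log(n)) lies strictly between.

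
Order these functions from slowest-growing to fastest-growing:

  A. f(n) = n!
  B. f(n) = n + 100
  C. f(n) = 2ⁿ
B < C < A

Comparing growth rates:
B = n + 100 is O(n)
C = 2ⁿ is O(2ⁿ)
A = n! is O(n!)

Therefore, the order from slowest to fastest is: B < C < A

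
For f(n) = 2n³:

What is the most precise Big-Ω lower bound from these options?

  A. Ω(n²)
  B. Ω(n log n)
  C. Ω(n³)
C

f(n) = 2n³ is Ω(n³).
All listed options are valid Big-Ω bounds (lower bounds),
but Ω(n³) is the tightest (largest valid bound).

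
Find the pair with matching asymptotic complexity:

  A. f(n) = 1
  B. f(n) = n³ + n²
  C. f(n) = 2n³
B and C

Examining each function:
  A. 1 is O(1)
  B. n³ + n² is O(n³)
  C. 2n³ is O(n³)

Functions B and C both have the same complexity class.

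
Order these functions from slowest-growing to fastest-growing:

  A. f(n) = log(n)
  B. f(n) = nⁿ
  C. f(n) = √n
A < C < B

Comparing growth rates:
A = log(n) is O(log n)
C = √n is O(√n)
B = nⁿ is O(nⁿ)

Therefore, the order from slowest to fastest is: A < C < B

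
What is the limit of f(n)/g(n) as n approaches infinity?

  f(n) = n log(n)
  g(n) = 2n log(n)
1/2

Since n log(n) and 2n log(n) have the same growth rate (O(n log n)),
the ratio converges to a constant: 1/2.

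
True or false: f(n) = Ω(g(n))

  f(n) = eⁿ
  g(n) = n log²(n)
True

f(n) = eⁿ is O(eⁿ), and g(n) = n log²(n) is O(n log² n).
Since O(eⁿ) grows at least as fast as O(n log² n), f(n) = Ω(g(n)) is true.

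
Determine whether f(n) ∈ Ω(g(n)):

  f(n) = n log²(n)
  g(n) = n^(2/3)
True

f(n) = n log²(n) is O(n log² n), and g(n) = n^(2/3) is O(n^(2/3)).
Since O(n log² n) grows at least as fast as O(n^(2/3)), f(n) = Ω(g(n)) is true.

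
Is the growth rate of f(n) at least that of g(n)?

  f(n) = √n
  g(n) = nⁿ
False

f(n) = √n is O(√n), and g(n) = nⁿ is O(nⁿ).
Since O(√n) grows slower than O(nⁿ), f(n) = Ω(g(n)) is false.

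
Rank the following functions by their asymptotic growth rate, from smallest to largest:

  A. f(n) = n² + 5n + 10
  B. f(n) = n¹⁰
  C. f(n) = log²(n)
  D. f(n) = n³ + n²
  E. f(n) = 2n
C < E < A < D < B

Comparing growth rates:
C = log²(n) is O(log² n)
E = 2n is O(n)
A = n² + 5n + 10 is O(n²)
D = n³ + n² is O(n³)
B = n¹⁰ is O(n¹⁰)

Therefore, the order from slowest to fastest is: C < E < A < D < B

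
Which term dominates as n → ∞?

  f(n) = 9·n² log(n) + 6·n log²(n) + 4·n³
4·n³

Looking at each term:
  - 9·n² log(n) is O(n² log n)
  - 6·n log²(n) is O(n log² n)
  - 4·n³ is O(n³)

The term 4·n³ (O(n³)) grows fastest and dominates all others.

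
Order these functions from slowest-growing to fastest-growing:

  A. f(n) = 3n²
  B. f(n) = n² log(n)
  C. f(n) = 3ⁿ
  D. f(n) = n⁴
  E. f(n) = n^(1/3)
E < A < B < D < C

Comparing growth rates:
E = n^(1/3) is O(n^(1/3))
A = 3n² is O(n²)
B = n² log(n) is O(n² log n)
D = n⁴ is O(n⁴)
C = 3ⁿ is O(3ⁿ)

Therefore, the order from slowest to fastest is: E < A < B < D < C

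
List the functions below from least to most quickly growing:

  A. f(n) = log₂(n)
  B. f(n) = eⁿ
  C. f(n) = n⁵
A < C < B

Comparing growth rates:
A = log₂(n) is O(log n)
C = n⁵ is O(n⁵)
B = eⁿ is O(eⁿ)

Therefore, the order from slowest to fastest is: A < C < B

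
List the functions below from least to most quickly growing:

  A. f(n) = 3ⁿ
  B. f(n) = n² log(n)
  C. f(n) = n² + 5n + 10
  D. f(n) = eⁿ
C < B < D < A

Comparing growth rates:
C = n² + 5n + 10 is O(n²)
B = n² log(n) is O(n² log n)
D = eⁿ is O(eⁿ)
A = 3ⁿ is O(3ⁿ)

Therefore, the order from slowest to fastest is: C < B < D < A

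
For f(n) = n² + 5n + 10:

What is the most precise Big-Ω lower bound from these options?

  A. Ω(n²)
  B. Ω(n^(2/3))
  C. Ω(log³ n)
A

f(n) = n² + 5n + 10 is Ω(n²).
All listed options are valid Big-Ω bounds (lower bounds),
but Ω(n²) is the tightest (largest valid bound).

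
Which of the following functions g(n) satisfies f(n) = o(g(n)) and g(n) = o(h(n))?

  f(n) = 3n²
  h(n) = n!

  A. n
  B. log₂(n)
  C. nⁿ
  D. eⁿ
D

We need g(n) with 3n² = o(g(n)) and g(n) = o(n!), i.e. O(n²) ≺ g ≺ O(n!).
Check each option:
  A. n — O(n) does not grow strictly faster than f(n)
  B. log₂(n) — O(log n) does not grow strictly faster than f(n)
  C. nⁿ — O(nⁿ) does not grow strictly slower than h(n)
  D. eⁿ — O(eⁿ) is strictly between O(n²) and O(n!) ✓

Only option D (eⁿ) lies strictly between.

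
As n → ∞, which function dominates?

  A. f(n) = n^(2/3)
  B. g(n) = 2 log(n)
A

f(n) = n^(2/3) is O(n^(2/3)), while g(n) = 2 log(n) is O(log n).
Since O(n^(2/3)) grows faster than O(log n), f(n) dominates.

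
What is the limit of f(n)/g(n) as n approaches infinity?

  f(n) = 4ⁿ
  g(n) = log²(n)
∞

Since 4ⁿ (O(4ⁿ)) grows faster than log²(n) (O(log² n)),
the ratio f(n)/g(n) → ∞ as n → ∞.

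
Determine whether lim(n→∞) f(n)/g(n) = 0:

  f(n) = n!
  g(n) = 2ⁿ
False

f(n) = n! is O(n!), and g(n) = 2ⁿ is O(2ⁿ).
Since O(n!) grows faster than or equal to O(2ⁿ), f(n) = o(g(n)) is false.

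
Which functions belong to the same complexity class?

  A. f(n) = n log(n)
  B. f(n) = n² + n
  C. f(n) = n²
B and C

Examining each function:
  A. n log(n) is O(n log n)
  B. n² + n is O(n²)
  C. n² is O(n²)

Functions B and C both have the same complexity class.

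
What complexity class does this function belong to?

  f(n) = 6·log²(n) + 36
O(log² n)

The dominant term in 6·log²(n) + 36 is 6·log²(n), which is Θ(log² n).
Lower-order terms (36) are asymptotically negligible.
Constants are absorbed, so the tightest bound is O(log² n).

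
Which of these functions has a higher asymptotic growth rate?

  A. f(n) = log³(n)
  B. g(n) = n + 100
B

f(n) = log³(n) is O(log³ n), while g(n) = n + 100 is O(n).
Since O(n) grows faster than O(log³ n), g(n) dominates.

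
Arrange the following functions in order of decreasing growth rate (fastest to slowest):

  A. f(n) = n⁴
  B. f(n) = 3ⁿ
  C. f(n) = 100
B > A > C

Comparing growth rates:
B = 3ⁿ is O(3ⁿ)
A = n⁴ is O(n⁴)
C = 100 is O(1)

Therefore, the order from fastest to slowest is: B > A > C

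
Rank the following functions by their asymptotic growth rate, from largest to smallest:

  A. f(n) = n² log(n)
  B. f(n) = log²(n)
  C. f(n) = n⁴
C > A > B

Comparing growth rates:
C = n⁴ is O(n⁴)
A = n² log(n) is O(n² log n)
B = log²(n) is O(log² n)

Therefore, the order from fastest to slowest is: C > A > B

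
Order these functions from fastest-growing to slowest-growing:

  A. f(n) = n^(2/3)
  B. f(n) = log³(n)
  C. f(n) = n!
C > A > B

Comparing growth rates:
C = n! is O(n!)
A = n^(2/3) is O(n^(2/3))
B = log³(n) is O(log³ n)

Therefore, the order from fastest to slowest is: C > A > B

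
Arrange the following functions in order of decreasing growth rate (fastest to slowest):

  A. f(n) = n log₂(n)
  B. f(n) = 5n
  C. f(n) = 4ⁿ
C > A > B

Comparing growth rates:
C = 4ⁿ is O(4ⁿ)
A = n log₂(n) is O(n log n)
B = 5n is O(n)

Therefore, the order from fastest to slowest is: C > A > B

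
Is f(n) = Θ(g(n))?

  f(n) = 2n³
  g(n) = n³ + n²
True

f(n) = 2n³ and g(n) = n³ + n² are both O(n³).
Since they have the same asymptotic growth rate, f(n) = Θ(g(n)) is true.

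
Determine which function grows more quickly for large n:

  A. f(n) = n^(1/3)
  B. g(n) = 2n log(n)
B

f(n) = n^(1/3) is O(n^(1/3)), while g(n) = 2n log(n) is O(n log n).
Since O(n log n) grows faster than O(n^(1/3)), g(n) dominates.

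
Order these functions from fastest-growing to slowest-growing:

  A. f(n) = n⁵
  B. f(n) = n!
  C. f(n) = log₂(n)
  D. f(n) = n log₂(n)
B > A > D > C

Comparing growth rates:
B = n! is O(n!)
A = n⁵ is O(n⁵)
D = n log₂(n) is O(n log n)
C = log₂(n) is O(log n)

Therefore, the order from fastest to slowest is: B > A > D > C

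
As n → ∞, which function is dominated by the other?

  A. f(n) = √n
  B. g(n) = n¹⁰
A

f(n) = √n is O(√n), while g(n) = n¹⁰ is O(n¹⁰).
Since O(√n) grows slower than O(n¹⁰), f(n) is dominated.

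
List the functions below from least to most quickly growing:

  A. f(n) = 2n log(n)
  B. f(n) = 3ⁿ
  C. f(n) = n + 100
C < A < B

Comparing growth rates:
C = n + 100 is O(n)
A = 2n log(n) is O(n log n)
B = 3ⁿ is O(3ⁿ)

Therefore, the order from slowest to fastest is: C < A < B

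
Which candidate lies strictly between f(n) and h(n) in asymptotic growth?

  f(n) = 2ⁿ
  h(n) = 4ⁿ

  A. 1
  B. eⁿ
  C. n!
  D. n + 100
B

We need g(n) with 2ⁿ = o(g(n)) and g(n) = o(4ⁿ), i.e. O(2ⁿ) ≺ g ≺ O(4ⁿ).
Check each option:
  A. 1 — O(1) does not grow strictly faster than f(n)
  B. eⁿ — O(eⁿ) is strictly between O(2ⁿ) and O(4ⁿ) ✓
  C. n! — O(n!) does not grow strictly slower than h(n)
  D. n + 100 — O(n) does not grow strictly faster than f(n)

Only option B (eⁿ) lies strictly between.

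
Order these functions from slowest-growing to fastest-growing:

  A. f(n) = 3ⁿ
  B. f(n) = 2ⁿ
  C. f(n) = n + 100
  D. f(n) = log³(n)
D < C < B < A

Comparing growth rates:
D = log³(n) is O(log³ n)
C = n + 100 is O(n)
B = 2ⁿ is O(2ⁿ)
A = 3ⁿ is O(3ⁿ)

Therefore, the order from slowest to fastest is: D < C < B < A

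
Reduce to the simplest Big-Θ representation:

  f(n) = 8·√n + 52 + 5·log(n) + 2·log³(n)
Θ(√n)

Order the terms by growth rate: 52 ≺ 5·log(n) ≺ 2·log³(n) ≺ 8·√n.
The fastest-growing term 8·√n dominates as n → ∞; dropping its constant factor gives Θ(√n).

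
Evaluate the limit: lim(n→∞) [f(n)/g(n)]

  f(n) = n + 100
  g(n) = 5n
1/5

Since n + 100 and 5n have the same growth rate (O(n)),
the ratio converges to a constant: 1/5.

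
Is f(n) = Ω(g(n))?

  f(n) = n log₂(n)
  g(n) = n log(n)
True

f(n) = n log₂(n) and g(n) = n log(n) are both O(n log n).
Big-Ω permits equal growth rates (f ≥ c·g for some c > 0), so f(n) = Ω(g(n)) is true.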